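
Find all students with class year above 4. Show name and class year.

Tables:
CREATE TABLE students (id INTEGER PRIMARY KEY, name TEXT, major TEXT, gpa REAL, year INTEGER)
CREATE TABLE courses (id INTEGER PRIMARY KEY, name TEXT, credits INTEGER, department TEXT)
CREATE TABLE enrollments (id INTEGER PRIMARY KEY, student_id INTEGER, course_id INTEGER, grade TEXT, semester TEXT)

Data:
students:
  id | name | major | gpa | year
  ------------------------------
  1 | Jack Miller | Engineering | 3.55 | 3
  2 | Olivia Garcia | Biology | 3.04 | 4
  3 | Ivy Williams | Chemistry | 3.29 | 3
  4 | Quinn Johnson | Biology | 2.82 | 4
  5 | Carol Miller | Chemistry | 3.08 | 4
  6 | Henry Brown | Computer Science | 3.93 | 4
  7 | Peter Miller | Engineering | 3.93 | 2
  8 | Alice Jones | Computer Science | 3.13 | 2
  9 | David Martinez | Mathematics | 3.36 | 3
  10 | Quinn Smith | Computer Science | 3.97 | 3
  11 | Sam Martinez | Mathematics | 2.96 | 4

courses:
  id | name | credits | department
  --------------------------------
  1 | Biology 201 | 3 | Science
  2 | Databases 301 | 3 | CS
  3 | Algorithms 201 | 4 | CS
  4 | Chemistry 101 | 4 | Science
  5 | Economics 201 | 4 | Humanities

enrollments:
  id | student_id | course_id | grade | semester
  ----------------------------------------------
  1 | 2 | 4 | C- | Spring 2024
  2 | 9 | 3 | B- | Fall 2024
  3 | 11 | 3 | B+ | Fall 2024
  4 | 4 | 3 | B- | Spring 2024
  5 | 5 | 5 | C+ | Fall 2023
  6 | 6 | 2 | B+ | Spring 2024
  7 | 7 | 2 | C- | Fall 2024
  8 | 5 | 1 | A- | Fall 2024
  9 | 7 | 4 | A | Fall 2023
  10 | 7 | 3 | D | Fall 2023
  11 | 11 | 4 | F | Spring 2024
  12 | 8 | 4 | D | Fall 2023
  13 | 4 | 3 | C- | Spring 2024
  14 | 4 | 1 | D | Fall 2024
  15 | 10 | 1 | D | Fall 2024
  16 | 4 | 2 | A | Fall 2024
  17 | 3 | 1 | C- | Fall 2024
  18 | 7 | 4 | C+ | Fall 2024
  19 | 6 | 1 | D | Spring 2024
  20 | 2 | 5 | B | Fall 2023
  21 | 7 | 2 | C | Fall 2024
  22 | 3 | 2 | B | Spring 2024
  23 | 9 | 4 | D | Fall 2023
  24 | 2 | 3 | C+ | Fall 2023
SELECT name, year FROM students WHERE year > 4

Execution result:
(no rows)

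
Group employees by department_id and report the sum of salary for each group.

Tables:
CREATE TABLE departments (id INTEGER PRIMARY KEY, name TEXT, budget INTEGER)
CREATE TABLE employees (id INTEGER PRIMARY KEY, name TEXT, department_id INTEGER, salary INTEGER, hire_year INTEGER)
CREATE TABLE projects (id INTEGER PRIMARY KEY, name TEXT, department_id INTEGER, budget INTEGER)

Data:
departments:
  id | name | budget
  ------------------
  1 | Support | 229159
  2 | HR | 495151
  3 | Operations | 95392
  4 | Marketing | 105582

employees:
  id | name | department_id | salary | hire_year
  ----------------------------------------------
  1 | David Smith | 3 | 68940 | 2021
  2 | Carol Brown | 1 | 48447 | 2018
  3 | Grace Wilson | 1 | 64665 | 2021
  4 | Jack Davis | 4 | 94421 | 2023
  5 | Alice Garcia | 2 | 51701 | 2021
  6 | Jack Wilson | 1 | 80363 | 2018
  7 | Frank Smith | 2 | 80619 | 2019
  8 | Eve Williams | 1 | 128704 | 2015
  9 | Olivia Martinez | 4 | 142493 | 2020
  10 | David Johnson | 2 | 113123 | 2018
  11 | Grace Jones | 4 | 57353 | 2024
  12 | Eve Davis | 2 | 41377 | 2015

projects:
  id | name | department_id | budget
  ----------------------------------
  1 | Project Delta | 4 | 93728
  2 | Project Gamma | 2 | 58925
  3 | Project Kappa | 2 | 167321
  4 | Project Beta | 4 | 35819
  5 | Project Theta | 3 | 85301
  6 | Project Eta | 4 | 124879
SELECT department_id, SUM(salary) AS sum_salary FROM employees GROUP BY department_id

Execution result:
department_id | sum_salary
1 | 322179
2 | 286820
3 | 68940
4 | 294267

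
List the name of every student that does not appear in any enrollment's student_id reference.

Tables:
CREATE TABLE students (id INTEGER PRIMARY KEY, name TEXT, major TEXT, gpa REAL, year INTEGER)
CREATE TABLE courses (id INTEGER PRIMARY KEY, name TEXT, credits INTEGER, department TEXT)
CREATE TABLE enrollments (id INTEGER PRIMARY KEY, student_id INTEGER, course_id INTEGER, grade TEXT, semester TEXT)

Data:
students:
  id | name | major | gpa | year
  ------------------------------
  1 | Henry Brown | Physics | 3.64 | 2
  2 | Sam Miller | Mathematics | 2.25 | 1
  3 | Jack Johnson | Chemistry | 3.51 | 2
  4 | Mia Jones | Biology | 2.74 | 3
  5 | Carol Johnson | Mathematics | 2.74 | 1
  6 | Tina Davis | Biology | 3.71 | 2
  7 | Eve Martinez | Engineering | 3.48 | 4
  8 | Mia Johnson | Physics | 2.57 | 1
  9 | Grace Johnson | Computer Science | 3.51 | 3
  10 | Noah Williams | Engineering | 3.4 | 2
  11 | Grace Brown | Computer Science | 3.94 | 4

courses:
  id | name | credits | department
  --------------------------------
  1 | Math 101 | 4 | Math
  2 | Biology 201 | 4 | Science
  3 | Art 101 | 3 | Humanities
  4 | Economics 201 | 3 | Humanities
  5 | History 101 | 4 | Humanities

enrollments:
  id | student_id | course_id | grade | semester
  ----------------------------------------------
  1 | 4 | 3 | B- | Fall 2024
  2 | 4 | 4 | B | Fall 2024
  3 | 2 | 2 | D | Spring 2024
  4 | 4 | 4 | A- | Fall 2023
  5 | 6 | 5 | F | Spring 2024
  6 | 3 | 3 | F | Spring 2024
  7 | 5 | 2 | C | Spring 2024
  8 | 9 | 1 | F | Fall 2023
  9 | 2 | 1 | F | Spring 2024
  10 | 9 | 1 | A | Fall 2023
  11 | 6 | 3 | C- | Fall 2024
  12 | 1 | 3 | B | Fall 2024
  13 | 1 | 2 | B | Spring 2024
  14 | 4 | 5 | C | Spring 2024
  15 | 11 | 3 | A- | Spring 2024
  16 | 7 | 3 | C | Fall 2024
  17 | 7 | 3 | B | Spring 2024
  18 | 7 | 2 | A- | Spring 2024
SELECT p.name FROM students p LEFT JOIN enrollments c ON c.student_id = p.id WHERE c.id IS NULL

Execution result:
name
Mia Johnson
Noah Williams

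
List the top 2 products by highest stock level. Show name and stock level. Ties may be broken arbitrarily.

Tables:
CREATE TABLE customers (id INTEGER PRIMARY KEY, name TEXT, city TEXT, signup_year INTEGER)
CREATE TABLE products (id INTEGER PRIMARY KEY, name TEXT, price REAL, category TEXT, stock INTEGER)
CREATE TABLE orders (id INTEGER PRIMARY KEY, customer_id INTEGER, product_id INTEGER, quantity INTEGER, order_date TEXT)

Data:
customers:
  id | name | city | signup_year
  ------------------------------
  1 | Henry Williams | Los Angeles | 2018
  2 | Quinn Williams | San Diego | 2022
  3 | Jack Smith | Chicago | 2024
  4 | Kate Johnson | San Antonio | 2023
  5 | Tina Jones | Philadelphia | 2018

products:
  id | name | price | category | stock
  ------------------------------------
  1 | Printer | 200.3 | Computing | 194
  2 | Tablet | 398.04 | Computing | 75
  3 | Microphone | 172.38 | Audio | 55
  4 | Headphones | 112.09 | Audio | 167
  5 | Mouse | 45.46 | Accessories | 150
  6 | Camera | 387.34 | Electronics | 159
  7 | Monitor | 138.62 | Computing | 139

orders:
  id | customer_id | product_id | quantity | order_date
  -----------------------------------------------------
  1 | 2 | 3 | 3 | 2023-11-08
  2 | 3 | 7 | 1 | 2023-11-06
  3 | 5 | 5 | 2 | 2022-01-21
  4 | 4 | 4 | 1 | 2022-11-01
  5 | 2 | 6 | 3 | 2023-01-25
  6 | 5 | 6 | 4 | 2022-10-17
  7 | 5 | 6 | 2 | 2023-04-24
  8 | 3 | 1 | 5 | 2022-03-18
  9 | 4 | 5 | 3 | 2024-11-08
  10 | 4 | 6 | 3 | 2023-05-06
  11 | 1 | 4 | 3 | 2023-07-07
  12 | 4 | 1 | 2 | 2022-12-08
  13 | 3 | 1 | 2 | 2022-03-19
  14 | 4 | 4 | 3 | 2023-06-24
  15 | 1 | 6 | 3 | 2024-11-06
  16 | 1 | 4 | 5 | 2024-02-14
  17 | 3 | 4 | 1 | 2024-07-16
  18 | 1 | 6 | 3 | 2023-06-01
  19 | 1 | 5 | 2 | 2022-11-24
SELECT name, stock FROM products ORDER BY stock DESC LIMIT 2

Execution result:
name | stock
Printer | 194
Headphones | 167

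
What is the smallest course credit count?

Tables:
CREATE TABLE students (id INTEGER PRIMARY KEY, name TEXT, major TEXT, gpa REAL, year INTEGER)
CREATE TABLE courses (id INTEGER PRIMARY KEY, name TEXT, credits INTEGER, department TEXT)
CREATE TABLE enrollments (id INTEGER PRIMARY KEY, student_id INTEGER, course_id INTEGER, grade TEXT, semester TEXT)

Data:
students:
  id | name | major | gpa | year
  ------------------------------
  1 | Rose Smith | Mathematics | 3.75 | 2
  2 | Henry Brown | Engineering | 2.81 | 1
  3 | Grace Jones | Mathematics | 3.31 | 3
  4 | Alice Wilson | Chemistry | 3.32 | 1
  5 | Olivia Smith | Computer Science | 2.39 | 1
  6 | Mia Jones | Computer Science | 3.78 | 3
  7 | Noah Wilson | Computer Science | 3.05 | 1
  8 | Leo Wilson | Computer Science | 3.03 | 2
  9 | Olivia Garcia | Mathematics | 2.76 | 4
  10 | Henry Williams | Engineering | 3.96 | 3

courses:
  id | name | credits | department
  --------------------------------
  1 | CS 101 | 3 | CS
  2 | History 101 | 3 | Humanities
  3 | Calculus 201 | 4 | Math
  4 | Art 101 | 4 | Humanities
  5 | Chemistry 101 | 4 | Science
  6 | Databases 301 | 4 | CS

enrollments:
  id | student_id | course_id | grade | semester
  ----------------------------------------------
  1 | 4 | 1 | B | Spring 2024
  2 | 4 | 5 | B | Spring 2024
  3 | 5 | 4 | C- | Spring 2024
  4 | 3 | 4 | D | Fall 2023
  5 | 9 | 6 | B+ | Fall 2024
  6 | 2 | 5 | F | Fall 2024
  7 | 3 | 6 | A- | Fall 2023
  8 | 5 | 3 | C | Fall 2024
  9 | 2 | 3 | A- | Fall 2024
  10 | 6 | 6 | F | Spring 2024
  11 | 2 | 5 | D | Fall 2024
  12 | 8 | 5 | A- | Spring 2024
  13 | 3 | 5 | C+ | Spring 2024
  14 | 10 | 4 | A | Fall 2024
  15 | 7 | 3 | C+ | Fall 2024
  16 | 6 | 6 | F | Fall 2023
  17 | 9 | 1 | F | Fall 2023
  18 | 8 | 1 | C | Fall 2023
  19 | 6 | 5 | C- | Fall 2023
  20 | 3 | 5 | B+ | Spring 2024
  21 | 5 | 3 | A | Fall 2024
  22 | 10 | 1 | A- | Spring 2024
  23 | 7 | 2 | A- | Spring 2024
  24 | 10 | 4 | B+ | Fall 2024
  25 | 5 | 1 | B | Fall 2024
SELECT MIN(credits) FROM courses

Execution result:
3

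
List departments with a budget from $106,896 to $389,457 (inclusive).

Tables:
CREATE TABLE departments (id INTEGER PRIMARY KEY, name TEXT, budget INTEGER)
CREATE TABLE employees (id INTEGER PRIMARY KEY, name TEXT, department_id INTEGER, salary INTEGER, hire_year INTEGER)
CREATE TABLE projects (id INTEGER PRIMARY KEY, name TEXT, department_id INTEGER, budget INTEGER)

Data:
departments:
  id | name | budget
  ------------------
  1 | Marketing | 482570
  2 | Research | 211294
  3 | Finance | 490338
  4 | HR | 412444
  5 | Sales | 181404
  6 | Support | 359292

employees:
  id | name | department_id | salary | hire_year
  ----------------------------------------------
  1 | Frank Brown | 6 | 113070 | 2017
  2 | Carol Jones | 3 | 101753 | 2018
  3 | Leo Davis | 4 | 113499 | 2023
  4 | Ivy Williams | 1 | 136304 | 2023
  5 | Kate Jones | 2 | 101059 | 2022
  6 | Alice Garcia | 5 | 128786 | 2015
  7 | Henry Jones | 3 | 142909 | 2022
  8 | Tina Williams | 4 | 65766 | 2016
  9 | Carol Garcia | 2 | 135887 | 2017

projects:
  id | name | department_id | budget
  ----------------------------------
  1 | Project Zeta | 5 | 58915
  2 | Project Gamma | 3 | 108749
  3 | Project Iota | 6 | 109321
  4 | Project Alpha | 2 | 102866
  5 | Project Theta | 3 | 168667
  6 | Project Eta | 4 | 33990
SELECT name, budget FROM departments WHERE budget BETWEEN 106896 AND 389457

Execution result:
name | budget
Research | 211294
Sales | 181404
Support | 359292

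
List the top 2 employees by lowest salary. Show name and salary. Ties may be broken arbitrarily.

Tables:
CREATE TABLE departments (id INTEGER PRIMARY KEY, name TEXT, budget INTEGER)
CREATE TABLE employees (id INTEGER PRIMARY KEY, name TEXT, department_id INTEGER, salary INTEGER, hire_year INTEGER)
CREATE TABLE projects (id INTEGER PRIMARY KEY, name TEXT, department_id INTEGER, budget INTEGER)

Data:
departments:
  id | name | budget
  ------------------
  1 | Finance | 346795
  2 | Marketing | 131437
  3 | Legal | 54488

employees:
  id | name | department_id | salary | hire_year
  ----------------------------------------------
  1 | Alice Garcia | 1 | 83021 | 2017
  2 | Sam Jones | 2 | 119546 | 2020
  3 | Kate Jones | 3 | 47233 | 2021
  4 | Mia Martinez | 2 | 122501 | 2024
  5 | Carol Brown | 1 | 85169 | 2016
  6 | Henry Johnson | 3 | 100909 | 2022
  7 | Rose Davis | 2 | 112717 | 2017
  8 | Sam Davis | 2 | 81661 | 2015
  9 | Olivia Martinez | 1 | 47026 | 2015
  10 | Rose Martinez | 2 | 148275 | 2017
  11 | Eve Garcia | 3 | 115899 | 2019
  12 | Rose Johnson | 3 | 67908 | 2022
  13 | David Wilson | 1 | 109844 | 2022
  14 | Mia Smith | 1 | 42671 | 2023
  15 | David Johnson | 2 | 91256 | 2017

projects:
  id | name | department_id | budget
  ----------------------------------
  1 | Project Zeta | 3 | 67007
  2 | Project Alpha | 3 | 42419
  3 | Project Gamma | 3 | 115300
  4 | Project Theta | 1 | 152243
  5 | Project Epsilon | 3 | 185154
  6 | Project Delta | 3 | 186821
SELECT name, salary FROM employees ORDER BY salary ASC LIMIT 2

Execution result:
name | salary
Mia Smith | 42671
Olivia Martinez | 47026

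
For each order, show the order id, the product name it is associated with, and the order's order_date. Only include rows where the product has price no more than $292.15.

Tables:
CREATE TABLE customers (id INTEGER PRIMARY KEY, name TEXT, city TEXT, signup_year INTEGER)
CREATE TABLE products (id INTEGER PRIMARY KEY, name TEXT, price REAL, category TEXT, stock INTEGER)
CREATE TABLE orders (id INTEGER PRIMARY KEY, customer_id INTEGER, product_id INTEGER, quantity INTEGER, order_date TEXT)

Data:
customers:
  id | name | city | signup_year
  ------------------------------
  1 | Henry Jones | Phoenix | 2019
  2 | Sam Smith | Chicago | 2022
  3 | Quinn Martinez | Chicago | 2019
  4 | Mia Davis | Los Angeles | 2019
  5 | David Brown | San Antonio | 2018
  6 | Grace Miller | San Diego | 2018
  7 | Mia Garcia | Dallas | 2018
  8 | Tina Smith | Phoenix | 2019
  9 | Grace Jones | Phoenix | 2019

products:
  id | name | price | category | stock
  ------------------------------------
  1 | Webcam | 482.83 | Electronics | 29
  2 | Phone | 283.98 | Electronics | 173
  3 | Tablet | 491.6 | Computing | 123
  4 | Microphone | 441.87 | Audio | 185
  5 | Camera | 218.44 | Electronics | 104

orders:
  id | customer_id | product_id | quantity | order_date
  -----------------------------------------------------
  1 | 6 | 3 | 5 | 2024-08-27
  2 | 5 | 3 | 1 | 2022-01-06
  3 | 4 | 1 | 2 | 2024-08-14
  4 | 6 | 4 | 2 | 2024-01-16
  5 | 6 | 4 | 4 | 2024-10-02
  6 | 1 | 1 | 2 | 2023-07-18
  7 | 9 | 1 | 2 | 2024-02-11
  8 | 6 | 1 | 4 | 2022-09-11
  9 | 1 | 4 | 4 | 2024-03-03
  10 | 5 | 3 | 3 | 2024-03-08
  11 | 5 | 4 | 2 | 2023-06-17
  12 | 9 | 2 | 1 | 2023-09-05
SELECT c.id, p.name AS product, c.order_date FROM orders c JOIN products p ON c.product_id = p.id WHERE p.price <= 292.15

Execution result:
id | product | order_date
12 | Phone | 2023-09-05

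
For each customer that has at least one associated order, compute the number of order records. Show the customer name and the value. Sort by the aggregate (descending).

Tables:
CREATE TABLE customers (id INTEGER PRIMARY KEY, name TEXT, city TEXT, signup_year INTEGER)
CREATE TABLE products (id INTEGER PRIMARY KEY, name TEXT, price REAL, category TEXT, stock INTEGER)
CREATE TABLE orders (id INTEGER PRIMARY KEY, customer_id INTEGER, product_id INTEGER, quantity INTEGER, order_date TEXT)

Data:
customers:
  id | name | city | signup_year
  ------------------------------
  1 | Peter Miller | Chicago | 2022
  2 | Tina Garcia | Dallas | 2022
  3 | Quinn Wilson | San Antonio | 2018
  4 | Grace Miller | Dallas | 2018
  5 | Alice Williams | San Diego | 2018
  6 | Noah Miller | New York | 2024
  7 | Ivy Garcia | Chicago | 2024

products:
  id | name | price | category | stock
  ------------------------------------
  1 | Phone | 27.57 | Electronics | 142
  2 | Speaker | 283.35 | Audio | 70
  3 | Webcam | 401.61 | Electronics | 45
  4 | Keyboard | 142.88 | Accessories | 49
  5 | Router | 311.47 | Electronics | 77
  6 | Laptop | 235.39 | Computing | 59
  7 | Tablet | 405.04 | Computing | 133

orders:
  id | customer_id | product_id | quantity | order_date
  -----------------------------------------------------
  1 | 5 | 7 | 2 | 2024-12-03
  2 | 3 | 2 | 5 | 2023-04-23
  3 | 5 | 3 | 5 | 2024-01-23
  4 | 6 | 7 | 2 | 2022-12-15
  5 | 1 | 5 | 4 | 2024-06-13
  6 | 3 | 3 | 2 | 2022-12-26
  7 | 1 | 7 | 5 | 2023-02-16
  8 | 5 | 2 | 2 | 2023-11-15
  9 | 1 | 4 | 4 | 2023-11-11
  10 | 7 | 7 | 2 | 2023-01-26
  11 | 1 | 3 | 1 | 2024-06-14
SELECT p.name, COUNT(*) AS n FROM orders c JOIN customers p ON c.customer_id = p.id GROUP BY p.id, p.name ORDER BY n DESC

Execution result:
name | n
Peter Miller | 4
Alice Williams | 3
Quinn Wilson | 2
Noah Miller | 1
Ivy Garcia | 1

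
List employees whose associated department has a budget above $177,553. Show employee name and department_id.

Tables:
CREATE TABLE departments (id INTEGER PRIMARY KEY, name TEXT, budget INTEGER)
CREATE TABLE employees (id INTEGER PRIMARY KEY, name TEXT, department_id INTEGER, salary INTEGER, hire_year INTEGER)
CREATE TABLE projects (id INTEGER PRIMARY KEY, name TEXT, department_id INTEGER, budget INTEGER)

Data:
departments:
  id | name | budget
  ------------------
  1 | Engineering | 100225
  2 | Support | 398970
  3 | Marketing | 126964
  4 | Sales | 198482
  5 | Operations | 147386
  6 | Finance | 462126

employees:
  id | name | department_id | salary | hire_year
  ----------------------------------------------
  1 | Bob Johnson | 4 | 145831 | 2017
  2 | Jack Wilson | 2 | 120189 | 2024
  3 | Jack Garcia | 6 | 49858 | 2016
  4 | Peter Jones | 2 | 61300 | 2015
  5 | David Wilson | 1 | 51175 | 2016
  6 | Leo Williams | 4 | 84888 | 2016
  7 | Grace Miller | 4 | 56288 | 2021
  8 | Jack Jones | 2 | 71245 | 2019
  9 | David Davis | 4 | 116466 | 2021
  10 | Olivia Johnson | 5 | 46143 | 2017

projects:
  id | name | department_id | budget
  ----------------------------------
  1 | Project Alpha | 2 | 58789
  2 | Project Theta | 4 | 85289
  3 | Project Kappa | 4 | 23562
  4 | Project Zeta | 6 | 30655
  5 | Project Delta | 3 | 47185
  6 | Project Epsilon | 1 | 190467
SELECT name, department_id FROM employees WHERE department_id IN (SELECT id FROM departments WHERE budget > 177553)

Execution result:
name | department_id
Bob Johnson | 4
Jack Wilson | 2
Jack Garcia | 6
Peter Jones | 2
Leo Williams | 4
Grace Miller | 4
Jack Jones | 2
David Davis | 4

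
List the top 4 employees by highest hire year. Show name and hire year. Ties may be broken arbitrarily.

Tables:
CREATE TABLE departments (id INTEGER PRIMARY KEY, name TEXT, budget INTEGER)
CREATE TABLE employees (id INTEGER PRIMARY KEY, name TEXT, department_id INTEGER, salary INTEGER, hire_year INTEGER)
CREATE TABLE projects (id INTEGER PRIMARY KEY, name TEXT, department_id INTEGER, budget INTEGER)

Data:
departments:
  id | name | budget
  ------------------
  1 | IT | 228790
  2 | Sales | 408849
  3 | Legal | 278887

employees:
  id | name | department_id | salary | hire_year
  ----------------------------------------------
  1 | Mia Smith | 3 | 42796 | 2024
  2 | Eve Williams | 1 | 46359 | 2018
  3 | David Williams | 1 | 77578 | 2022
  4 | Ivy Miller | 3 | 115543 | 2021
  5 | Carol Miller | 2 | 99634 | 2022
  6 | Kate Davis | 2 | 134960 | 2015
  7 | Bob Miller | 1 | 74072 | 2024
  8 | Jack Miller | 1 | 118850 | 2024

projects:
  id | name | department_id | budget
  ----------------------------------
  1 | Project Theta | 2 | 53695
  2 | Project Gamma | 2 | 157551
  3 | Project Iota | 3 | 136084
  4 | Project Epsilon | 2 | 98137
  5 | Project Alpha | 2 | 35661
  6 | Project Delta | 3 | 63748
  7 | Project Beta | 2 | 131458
SELECT name, hire_year FROM employees ORDER BY hire_year DESC LIMIT 4

Execution result:
name | hire_year
Mia Smith | 2024
Bob Miller | 2024
Jack Miller | 2024
David Williams | 2022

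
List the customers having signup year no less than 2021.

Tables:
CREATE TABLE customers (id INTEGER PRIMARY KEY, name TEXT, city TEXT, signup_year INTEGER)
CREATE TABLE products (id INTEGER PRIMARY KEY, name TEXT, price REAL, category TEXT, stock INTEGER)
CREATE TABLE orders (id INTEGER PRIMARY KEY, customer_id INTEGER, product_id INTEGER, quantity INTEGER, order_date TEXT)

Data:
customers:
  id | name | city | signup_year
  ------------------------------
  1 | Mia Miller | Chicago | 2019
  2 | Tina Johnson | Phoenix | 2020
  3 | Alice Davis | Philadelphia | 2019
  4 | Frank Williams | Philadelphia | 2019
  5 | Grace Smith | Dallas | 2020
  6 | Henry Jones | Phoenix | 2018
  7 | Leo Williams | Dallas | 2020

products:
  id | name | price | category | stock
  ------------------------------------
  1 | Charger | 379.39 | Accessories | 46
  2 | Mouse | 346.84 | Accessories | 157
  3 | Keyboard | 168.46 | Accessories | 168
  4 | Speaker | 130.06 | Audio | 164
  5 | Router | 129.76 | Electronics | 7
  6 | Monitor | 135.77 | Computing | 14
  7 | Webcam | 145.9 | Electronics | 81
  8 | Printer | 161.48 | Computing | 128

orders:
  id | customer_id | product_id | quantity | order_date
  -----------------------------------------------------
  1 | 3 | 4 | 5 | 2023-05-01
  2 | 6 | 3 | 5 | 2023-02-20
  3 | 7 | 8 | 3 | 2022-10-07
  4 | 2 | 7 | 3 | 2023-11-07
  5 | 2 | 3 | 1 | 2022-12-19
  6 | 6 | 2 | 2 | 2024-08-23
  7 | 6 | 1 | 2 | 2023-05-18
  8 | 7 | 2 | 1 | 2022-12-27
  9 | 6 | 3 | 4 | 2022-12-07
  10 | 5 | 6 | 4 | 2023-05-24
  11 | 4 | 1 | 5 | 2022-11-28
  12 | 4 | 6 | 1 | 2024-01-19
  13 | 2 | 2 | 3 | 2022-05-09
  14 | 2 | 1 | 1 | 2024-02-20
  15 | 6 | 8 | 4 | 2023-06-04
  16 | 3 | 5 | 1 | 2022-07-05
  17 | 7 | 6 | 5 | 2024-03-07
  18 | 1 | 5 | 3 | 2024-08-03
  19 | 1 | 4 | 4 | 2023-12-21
SELECT name, signup_year FROM customers WHERE signup_year >= 2021

Execution result:
(no rows)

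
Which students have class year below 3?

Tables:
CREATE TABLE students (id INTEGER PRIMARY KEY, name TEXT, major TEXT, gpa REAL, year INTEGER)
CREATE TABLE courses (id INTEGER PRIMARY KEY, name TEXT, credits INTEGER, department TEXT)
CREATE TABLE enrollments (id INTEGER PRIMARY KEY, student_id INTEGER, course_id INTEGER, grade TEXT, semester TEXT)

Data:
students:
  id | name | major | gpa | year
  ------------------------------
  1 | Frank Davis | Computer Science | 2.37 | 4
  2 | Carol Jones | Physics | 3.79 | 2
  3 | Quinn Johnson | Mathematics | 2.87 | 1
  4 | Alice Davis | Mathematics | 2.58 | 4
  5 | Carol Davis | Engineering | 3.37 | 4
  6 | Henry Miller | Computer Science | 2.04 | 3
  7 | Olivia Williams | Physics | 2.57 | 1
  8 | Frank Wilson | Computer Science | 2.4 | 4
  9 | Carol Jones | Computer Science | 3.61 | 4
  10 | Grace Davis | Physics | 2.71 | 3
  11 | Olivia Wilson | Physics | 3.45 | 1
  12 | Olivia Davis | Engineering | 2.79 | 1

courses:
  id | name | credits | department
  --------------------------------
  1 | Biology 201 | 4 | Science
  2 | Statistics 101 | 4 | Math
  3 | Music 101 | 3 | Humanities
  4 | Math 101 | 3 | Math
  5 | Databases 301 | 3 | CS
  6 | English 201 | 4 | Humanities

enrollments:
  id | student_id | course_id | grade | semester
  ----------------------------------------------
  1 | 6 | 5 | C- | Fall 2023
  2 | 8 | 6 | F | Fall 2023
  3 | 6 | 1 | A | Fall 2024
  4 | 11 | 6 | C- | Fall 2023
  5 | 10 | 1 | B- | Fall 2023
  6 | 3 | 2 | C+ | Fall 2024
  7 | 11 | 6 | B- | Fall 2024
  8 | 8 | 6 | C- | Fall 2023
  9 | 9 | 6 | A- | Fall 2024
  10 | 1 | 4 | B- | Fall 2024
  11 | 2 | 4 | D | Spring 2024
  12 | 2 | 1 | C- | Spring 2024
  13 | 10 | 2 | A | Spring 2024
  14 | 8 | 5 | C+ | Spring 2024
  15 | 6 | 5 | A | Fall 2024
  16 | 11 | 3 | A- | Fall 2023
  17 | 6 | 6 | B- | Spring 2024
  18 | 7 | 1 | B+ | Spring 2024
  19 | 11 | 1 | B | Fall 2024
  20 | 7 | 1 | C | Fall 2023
SELECT name, year FROM students WHERE year < 3

Execution result:
name | year
Carol Jones | 2
Quinn Johnson | 1
Olivia Williams | 1
Olivia Wilson | 1
Olivia Davis | 1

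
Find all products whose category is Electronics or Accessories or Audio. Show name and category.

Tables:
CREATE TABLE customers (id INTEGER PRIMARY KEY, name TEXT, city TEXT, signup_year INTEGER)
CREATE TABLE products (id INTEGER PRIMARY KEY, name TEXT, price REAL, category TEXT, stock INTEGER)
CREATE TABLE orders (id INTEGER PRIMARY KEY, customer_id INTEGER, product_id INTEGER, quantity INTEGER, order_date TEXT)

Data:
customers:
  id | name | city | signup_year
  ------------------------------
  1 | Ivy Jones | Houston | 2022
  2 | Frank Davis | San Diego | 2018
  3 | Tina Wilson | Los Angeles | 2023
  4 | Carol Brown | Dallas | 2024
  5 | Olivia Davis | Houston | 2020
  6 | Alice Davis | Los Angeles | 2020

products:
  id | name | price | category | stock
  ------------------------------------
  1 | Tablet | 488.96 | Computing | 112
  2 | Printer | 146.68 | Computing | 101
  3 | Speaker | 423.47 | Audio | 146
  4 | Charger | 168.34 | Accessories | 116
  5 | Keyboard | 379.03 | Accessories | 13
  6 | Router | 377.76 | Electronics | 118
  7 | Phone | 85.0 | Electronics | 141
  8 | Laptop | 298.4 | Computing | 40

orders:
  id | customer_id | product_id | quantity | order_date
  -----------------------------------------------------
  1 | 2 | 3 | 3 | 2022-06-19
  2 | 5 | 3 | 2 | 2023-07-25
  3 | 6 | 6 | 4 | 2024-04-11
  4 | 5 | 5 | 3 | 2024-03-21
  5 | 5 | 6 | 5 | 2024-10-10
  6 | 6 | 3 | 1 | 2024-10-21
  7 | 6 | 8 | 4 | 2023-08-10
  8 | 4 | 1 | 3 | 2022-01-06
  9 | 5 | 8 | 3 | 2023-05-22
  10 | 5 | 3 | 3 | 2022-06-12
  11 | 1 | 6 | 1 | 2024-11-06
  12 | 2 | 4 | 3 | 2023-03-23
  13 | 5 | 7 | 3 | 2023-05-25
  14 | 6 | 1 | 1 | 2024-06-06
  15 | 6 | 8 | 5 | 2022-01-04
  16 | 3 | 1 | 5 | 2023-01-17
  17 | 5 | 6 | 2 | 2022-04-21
SELECT name, category FROM products WHERE category IN ('Electronics', 'Accessories', 'Audio')

Execution result:
name | category
Speaker | Audio
Charger | Accessories
Keyboard | Accessories
Router | Electronics
Phone | Electronics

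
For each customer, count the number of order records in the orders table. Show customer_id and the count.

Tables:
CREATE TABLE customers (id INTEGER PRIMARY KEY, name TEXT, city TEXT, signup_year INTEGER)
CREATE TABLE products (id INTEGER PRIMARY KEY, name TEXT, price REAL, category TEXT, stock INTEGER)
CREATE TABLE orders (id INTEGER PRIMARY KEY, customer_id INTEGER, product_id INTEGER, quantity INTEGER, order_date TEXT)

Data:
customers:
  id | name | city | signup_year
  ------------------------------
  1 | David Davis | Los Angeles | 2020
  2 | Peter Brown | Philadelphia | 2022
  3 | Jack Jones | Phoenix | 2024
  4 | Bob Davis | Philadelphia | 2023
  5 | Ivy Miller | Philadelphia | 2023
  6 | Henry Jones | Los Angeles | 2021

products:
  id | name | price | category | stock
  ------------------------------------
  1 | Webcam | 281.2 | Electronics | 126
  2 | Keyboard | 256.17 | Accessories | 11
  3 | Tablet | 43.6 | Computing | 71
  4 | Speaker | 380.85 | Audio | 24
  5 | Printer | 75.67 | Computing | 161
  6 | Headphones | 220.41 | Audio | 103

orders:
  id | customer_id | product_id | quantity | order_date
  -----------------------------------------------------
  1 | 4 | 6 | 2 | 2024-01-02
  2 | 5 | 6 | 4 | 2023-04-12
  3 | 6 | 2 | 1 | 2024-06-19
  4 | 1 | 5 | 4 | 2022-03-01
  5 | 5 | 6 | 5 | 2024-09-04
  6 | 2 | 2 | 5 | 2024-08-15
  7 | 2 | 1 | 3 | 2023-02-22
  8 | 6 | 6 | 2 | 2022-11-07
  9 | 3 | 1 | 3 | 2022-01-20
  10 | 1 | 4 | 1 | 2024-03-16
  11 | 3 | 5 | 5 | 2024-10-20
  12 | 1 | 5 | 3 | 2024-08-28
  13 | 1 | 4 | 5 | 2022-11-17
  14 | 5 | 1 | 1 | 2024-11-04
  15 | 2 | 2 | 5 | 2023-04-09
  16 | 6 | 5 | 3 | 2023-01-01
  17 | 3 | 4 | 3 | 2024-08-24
SELECT customer_id, COUNT(*) AS order_count FROM orders GROUP BY customer_id

Execution result:
customer_id | order_count
1 | 4
2 | 3
3 | 3
4 | 1
5 | 3
6 | 3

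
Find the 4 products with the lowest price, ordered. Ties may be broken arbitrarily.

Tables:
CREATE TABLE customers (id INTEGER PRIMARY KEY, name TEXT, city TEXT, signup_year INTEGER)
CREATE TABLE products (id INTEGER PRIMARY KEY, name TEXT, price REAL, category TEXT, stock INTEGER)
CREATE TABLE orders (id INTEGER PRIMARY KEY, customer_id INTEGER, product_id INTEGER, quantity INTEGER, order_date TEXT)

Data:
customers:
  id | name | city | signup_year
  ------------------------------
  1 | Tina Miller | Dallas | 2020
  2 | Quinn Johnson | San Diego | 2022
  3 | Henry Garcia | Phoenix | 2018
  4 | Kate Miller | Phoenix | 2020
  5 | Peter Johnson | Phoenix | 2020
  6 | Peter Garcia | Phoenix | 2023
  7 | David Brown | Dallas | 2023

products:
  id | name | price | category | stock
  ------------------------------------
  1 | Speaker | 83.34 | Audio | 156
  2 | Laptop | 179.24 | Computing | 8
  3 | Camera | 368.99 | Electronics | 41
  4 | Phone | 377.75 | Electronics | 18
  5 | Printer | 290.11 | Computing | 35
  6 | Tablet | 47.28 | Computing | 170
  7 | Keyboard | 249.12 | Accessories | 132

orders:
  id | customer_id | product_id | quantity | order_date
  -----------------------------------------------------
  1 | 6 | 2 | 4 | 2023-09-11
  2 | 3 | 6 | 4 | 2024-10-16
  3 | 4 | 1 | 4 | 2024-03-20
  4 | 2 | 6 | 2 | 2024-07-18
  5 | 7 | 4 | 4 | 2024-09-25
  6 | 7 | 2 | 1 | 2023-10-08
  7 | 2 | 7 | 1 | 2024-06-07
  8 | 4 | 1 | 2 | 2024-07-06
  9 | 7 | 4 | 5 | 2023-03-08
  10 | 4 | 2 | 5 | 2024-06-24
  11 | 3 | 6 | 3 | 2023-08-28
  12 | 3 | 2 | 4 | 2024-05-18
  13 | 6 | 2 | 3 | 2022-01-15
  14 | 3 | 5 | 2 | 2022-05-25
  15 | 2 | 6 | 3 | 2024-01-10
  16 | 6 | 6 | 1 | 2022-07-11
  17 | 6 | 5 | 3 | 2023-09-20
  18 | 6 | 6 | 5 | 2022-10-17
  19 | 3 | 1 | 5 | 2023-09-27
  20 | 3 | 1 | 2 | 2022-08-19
SELECT name, price FROM products ORDER BY price ASC LIMIT 4

Execution result:
name | price
Tablet | 47.28
Speaker | 83.34
Laptop | 179.24
Keyboard | 249.12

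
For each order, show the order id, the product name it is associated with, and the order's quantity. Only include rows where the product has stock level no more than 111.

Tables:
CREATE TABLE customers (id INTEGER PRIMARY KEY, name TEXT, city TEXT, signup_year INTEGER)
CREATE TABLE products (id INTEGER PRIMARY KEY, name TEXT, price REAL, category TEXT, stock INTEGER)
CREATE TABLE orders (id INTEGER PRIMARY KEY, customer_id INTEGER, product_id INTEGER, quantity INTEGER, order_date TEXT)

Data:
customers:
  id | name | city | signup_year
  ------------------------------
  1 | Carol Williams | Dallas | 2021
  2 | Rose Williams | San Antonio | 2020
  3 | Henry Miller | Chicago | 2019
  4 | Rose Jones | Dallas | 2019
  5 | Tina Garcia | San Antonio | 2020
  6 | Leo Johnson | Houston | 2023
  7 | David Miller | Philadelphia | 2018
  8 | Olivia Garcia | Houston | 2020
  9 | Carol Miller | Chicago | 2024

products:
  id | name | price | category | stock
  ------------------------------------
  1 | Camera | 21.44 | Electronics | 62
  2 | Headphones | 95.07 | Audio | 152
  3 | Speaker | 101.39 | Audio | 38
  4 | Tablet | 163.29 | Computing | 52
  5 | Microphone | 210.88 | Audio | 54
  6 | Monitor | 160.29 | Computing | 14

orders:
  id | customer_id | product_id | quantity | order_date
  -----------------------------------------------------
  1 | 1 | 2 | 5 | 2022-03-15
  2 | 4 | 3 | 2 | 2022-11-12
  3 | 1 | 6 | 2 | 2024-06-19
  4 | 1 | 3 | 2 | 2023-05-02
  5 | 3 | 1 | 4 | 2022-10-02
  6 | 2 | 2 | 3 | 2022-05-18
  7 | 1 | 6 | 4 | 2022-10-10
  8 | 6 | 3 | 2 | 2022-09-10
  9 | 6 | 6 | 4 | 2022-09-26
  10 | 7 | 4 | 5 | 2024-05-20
SELECT c.id, p.name AS product, c.quantity FROM orders c JOIN products p ON c.product_id = p.id WHERE p.stock <= 111

Execution result:
id | product | quantity
2 | Speaker | 2
3 | Monitor | 2
4 | Speaker | 2
5 | Camera | 4
7 | Monitor | 4
8 | Speaker | 2
9 | Monitor | 4
10 | Tablet | 5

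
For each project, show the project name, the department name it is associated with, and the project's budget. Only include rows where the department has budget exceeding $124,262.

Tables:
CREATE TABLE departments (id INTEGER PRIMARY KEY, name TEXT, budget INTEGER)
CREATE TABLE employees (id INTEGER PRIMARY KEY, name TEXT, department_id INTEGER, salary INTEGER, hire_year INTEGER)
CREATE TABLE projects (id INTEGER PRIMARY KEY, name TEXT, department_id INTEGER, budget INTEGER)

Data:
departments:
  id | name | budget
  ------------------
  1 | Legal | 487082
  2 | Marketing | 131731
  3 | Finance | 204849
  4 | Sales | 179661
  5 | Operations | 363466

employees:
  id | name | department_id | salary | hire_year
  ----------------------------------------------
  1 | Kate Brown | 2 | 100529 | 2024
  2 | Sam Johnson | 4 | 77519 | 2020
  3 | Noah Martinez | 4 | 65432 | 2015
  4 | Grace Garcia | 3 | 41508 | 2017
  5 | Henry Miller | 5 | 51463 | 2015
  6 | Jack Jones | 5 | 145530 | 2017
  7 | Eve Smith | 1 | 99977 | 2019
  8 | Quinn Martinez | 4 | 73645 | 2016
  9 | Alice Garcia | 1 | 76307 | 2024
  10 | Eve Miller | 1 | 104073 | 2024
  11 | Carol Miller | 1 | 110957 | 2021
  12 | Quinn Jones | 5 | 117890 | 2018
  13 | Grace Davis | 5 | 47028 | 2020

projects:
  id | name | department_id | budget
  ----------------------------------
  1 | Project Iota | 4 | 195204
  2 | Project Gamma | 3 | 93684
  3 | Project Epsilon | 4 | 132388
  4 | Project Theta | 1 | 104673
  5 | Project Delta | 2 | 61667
SELECT c.name, p.name AS department, c.budget FROM projects c JOIN departments p ON c.department_id = p.id WHERE p.budget > 124262

Execution result:
name | department | budget
Project Iota | Sales | 195204
Project Gamma | Finance | 93684
Project Epsilon | Sales | 132388
Project Theta | Legal | 104673
Project Delta | Marketing | 61667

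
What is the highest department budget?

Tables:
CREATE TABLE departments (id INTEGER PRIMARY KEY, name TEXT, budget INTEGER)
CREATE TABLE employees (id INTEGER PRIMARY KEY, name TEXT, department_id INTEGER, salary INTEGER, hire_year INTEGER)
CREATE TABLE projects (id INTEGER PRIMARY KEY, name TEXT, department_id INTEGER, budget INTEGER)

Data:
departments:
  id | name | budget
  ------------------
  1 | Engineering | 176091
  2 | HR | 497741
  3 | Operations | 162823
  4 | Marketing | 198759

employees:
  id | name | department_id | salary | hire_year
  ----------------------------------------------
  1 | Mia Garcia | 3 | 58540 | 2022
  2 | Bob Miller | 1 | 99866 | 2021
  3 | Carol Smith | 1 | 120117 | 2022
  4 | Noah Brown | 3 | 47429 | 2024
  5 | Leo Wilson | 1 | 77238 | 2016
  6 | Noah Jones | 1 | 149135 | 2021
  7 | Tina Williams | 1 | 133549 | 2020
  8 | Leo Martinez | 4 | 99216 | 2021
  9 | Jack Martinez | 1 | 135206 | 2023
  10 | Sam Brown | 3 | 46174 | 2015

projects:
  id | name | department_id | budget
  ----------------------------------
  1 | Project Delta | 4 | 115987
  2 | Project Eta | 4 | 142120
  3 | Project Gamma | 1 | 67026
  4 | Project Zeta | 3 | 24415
SELECT MAX(budget) FROM departments

Execution result:
497741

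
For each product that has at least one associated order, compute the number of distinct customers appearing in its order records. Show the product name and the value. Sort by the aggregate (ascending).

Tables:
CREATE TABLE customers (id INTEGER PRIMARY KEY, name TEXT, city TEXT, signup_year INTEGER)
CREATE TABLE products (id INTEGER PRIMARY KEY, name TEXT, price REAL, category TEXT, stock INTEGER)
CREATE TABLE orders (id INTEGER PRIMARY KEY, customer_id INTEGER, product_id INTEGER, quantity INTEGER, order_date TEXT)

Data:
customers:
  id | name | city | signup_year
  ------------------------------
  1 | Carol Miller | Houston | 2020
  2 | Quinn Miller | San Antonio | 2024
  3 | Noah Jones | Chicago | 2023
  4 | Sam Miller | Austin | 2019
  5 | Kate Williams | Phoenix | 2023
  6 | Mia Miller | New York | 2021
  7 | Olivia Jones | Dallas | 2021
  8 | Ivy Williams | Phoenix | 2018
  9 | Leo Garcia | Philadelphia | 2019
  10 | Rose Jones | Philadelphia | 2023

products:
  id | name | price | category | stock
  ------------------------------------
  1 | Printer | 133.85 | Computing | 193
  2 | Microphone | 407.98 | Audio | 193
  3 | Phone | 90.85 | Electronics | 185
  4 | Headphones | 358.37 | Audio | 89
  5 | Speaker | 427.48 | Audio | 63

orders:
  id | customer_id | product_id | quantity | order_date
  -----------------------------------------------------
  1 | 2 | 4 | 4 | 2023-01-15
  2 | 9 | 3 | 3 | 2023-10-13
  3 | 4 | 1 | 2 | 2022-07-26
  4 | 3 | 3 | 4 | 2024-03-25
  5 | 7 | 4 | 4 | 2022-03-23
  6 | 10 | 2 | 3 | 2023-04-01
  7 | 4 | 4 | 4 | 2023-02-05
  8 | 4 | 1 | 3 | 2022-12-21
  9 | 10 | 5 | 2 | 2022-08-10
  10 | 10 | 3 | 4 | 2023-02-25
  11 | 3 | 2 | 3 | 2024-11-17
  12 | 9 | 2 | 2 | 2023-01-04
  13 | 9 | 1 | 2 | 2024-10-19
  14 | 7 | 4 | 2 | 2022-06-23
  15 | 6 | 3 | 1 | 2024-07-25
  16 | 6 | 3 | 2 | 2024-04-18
SELECT p.name, COUNT(DISTINCT c.customer_id) AS distinct_customer_count FROM orders c JOIN products p ON c.product_id = p.id GROUP BY p.id, p.name ORDER BY distinct_customer_count ASC

Execution result:
name | distinct_customer_count
Speaker | 1
Printer | 2
Microphone | 3
Headphones | 3
Phone | 4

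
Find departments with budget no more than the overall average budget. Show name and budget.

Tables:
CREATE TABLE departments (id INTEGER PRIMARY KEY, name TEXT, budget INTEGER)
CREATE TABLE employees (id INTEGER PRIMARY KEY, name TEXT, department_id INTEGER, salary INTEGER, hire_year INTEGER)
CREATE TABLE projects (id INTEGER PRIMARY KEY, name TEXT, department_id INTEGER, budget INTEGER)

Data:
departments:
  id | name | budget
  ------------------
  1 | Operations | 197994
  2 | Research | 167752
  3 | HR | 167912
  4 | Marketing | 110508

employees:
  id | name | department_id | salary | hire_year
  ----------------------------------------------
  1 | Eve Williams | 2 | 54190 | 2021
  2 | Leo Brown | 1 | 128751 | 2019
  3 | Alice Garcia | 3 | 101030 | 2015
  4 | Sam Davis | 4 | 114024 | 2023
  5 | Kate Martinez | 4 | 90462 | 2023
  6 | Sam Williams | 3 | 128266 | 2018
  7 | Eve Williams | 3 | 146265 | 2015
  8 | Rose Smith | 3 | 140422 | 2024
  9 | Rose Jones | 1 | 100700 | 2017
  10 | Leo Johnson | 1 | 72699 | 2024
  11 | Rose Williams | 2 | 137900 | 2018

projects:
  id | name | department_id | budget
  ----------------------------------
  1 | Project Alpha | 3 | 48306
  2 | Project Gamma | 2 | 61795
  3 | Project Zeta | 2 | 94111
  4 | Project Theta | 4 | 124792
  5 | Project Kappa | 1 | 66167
SELECT name, budget FROM departments WHERE budget <= (SELECT AVG(budget) FROM departments)

Execution result:
name | budget
Marketing | 110508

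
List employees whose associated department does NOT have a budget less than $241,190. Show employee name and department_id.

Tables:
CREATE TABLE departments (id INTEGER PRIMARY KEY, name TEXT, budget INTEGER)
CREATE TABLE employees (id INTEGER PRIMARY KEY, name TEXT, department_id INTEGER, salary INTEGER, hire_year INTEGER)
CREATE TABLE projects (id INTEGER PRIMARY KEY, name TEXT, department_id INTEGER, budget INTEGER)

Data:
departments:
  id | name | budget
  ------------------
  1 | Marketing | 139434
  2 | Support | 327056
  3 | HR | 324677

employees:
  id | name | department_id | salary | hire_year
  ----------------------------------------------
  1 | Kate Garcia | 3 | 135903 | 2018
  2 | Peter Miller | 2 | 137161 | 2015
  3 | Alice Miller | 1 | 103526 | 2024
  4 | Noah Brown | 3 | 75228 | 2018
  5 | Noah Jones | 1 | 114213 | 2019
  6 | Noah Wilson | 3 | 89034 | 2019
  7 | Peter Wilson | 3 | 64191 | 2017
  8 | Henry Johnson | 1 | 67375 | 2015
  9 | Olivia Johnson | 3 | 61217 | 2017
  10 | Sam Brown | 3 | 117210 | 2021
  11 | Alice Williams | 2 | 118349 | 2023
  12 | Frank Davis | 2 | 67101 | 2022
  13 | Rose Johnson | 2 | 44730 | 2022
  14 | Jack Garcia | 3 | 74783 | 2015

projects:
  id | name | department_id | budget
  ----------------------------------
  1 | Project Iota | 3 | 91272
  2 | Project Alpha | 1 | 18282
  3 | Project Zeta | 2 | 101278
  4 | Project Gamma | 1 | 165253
SELECT name, department_id FROM employees WHERE department_id NOT IN (SELECT id FROM departments WHERE budget < 241190)

Execution result:
name | department_id
Kate Garcia | 3
Peter Miller | 2
Noah Brown | 3
Noah Wilson | 3
Peter Wilson | 3
Olivia Johnson | 3
Sam Brown | 3
Alice Williams | 2
Frank Davis | 2
Rose Johnson | 2
Jack Garcia | 3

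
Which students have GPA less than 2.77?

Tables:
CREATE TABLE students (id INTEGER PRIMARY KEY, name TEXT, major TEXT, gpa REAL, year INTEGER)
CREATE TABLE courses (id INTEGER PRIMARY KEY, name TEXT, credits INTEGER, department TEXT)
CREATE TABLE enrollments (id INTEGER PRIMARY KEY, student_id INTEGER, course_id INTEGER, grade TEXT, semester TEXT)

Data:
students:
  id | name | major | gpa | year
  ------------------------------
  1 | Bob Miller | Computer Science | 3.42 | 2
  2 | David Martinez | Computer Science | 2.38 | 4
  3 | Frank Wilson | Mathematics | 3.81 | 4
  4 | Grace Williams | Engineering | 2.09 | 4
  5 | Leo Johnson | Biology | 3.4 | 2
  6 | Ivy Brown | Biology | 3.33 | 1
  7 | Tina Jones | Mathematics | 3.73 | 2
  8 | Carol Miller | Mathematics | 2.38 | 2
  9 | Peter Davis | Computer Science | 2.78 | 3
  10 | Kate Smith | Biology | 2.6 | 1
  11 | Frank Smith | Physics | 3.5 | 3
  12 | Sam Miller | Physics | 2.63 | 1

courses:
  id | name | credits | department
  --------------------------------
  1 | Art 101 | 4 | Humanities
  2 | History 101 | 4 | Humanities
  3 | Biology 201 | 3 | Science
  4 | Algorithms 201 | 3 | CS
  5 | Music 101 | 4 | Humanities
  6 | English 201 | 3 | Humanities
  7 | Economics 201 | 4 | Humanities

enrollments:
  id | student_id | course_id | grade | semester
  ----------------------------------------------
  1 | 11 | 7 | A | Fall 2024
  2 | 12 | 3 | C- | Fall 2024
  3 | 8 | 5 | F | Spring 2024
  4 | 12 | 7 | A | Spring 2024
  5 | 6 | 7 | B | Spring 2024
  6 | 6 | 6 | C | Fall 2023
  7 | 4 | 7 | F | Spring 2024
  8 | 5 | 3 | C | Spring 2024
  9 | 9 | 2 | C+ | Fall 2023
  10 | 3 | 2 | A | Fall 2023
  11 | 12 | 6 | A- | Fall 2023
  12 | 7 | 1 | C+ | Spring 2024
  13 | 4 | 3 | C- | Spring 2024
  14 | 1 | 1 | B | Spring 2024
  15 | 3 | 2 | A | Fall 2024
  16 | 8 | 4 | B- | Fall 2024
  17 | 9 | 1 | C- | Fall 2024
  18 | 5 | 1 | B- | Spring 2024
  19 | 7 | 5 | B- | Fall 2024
SELECT name, gpa FROM students WHERE gpa < 2.77

Execution result:
name | gpa
David Martinez | 2.38
Grace Williams | 2.09
Carol Miller | 2.38
Kate Smith | 2.60
Sam Miller | 2.63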